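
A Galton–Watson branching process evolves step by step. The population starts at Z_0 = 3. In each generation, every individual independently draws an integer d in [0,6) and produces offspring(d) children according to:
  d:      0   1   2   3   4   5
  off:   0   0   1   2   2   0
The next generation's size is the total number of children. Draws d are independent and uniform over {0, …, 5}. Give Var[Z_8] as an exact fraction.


2920370234375/940369969152

Outcome values over d=0..5: [0, 0, 1, 2, 2, 0]
Σy = 5, Σy² = 9, M = 6
μ = 5/6 = 5/6,  σ² = 9/6 − (5/6)² = 29/36
V_0 = 0, E_0 = 3
V_1 = 29/36·E_0 + (5/6)²·V_0 = 29/12;  E_1 = 5/2
V_2 = 29/36·E_1 + (5/6)²·V_1 = 1595/432;  E_2 = 25/12
V_3 = 29/36·E_2 + (5/6)²·V_2 = 65975/15552;  E_3 = 125/72
V_4 = 29/36·E_3 + (5/6)²·V_3 = 2432375/559872;  E_4 = 625/432
V_5 = 29/36·E_4 + (5/6)²·V_4 = 84299375/20155392;  E_5 = 3125/2592
V_6 = 29/36·E_5 + (5/6)²·V_5 = 2812184375/725594112;  E_6 = 15625/15552
V_7 = 29/36·E_6 + (5/6)²·V_6 = 91445609375/26121388032;  E_7 = 78125/93312
V_8 = 29/36·E_7 + (5/6)²·V_7 = 2920370234375/940369969152;  E_8 = 390625/559872


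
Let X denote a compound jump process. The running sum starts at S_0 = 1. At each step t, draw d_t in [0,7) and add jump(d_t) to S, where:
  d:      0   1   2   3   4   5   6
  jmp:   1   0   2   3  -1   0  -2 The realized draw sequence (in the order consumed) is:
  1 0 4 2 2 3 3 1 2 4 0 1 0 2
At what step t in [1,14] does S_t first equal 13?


9

t=0: S=1, d=1, jump=0, S_1=1
t=1: S=1, d=0, jump=1, S_2=2
t=2: S=2, d=4, jump=-1, S_3=1
t=3: S=1, d=2, jump=2, S_4=3
t=4: S=3, d=2, jump=2, S_5=5
t=5: S=5, d=3, jump=3, S_6=8
t=6: S=8, d=3, jump=3, S_7=11
t=7: S=11, d=1, jump=0, S_8=11
t=8: S=11, d=2, jump=2, S_9=13
t=9: S=13, d=4, jump=-1, S_10=12
t=10: S=12, d=0, jump=1, S_11=13
t=11: S=13, d=1, jump=0, S_12=13
t=12: S=13, d=0, jump=1, S_13=14
t=13: S=14, d=2, jump=2, S_14=16


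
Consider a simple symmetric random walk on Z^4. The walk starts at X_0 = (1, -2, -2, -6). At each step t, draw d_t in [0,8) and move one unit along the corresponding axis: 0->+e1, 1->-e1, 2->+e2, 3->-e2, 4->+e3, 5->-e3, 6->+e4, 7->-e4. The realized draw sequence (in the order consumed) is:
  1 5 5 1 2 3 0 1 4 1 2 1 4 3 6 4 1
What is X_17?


t=0: X=(1, -2, -2, -6), d=1 → -e1, X_1=(0, -2, -2, -6)
t=1: X=(0, -2, -2, -6), d=5 → -e3, X_2=(0, -2, -3, -6)
t=2: X=(0, -2, -3, -6), d=5 → -e3, X_3=(0, -2, -4, -6)
t=3: X=(0, -2, -4, -6), d=1 → -e1, X_4=(-1, -2, -4, -6)
t=4: X=(-1, -2, -4, -6), d=2 → +e2, X_5=(-1, -1, -4, -6)
t=5: X=(-1, -1, -4, -6), d=3 → -e2, X_6=(-1, -2, -4, -6)
t=6: X=(-1, -2, -4, -6), d=0 → +e1, X_7=(0, -2, -4, -6)
t=7: X=(0, -2, -4, -6), d=1 → -e1, X_8=(-1, -2, -4, -6)
t=8: X=(-1, -2, -4, -6), d=4 → +e3, X_9=(-1, -2, -3, -6)
t=9: X=(-1, -2, -3, -6), d=1 → -e1, X_10=(-2, -2, -3, -6)
t=10: X=(-2, -2, -3, -6), d=2 → +e2, X_11=(-2, -1, -3, -6)
t=11: X=(-2, -1, -3, -6), d=1 → -e1, X_12=(-3, -1, -3, -6)
t=12: X=(-3, -1, -3, -6), d=4 → +e3, X_13=(-3, -1, -2, -6)
t=13: X=(-3, -1, -2, -6), d=3 → -e2, X_14=(-3, -2, -2, -6)
t=14: X=(-3, -2, -2, -6), d=6 → +e4, X_15=(-3, -2, -2, -5)
t=15: X=(-3, -2, -2, -5), d=4 → +e3, X_16=(-3, -2, -1, -5)
t=16: X=(-3, -2, -1, -5), d=1 → -e1, X_17=(-4, -2, -1, -5)

(-4, -2, -1, -5)


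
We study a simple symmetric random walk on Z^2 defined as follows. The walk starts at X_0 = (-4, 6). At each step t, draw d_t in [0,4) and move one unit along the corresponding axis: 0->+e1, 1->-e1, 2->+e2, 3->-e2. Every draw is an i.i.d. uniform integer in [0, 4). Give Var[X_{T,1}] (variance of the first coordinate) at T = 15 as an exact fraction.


Outcome values over d=0..3: [1, -1, 0, 0]
Σy = 0, Σy² = 2, M = 4
μ = 0/4 = 0,  σ² = 2/4 − (0)² = 1/2
Independent increments: Var[X_15] = 15·σ² = 15·(1/2) = 15/2

15/2


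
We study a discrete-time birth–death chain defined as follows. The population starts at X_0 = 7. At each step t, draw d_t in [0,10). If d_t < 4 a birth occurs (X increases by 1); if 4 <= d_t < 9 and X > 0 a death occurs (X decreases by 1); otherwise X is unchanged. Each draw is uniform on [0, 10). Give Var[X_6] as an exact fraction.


X can drop by at most 1 per step and X_0 = 7 > T = 6, so X_t >= 7 − t >= 1 > 0 for every t <= 6: the floor at 0 (the 'and X > 0' condition) never binds. Hence X_6 = X_0 + Σ_{t<6} Y_t with i.i.d. increments Y_t = y(d_t) ∈ {+1, −1, 0}.
Outcome values over d=0..9: [1, 1, 1, 1, -1, -1, -1, -1, -1, 0]
Σy = -1, Σy² = 9, M = 10
μ = -1/10 = -1/10,  σ² = 9/10 − (-1/10)² = 89/100
Independent increments: Var[X_6] = 6·σ² = 6·(89/100) = 267/50

267/50


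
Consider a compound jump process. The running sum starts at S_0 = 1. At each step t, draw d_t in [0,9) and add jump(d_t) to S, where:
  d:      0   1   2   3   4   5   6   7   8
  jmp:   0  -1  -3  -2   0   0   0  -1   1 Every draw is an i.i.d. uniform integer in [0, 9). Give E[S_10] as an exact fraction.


-17/3

Outcome values over d=0..8: [0, -1, -3, -2, 0, 0, 0, -1, 1]
Σy = -6, Σy² = 16, M = 9
μ = -6/9 = -2/3,  σ² = 16/9 − (-2/3)² = 4/3
E[S_10] = 1 + 10·(-2/3) = -17/3


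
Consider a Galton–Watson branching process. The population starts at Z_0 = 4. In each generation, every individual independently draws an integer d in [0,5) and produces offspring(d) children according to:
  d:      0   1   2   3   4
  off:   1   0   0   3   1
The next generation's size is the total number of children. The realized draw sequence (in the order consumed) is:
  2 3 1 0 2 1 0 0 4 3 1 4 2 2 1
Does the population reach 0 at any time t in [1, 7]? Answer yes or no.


yes

gen 0: Z_0=4, draws=[2, 3, 1, 0], offspring=[0, 3, 0, 1], Z_1=4
gen 1: Z_1=4, draws=[2, 1, 0, 0], offspring=[0, 0, 1, 1], Z_2=2
gen 2: Z_2=2, draws=[4, 3], offspring=[1, 3], Z_3=4
gen 3: Z_3=4, draws=[1, 4, 2, 2], offspring=[0, 1, 0, 0], Z_4=1
gen 4: Z_4=1, draws=[1], offspring=[0], Z_5=0
gen 5: Z_5=0, draws=[], offspring=[], Z_6=0
gen 6: Z_6=0, draws=[], offspring=[], Z_7=0


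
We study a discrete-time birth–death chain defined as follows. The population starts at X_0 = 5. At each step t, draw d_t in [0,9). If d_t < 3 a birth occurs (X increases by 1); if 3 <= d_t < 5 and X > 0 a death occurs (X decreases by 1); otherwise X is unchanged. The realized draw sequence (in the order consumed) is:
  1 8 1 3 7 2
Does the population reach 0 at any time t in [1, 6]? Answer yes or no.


no

t=0: X=5, d=1 → birth, X_1=6
t=1: X=6, d=8 → hold, X_2=6
t=2: X=6, d=1 → birth, X_3=7
t=3: X=7, d=3 → death, X_4=6
t=4: X=6, d=7 → hold, X_5=6
t=5: X=6, d=2 → birth, X_6=7


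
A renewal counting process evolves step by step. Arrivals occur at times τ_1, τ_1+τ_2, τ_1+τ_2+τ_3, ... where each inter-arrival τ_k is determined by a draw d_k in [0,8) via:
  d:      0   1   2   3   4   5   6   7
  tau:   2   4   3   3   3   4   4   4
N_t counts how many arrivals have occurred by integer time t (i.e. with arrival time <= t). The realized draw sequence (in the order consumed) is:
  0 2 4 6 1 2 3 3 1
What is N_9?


3

draw d_1=0: τ_1=2, arrival time A_1=2
draw d_2=2: τ_2=3, arrival time A_2=5
draw d_3=4: τ_3=3, arrival time A_3=8
draw d_4=6: τ_4=4, arrival time A_4=12
draw d_5=1: τ_5=4, arrival time A_5=16
draw d_6=2: τ_6=3, arrival time A_6=19
draw d_7=3: τ_7=3, arrival time A_7=22
draw d_8=3: τ_8=3, arrival time A_8=25
draw d_9=1: τ_9=4, arrival time A_9=29
N_t over t=0..9: 0:0 1:0 2:1 3:1 4:1 5:2 6:2 7:2 8:3 9:3


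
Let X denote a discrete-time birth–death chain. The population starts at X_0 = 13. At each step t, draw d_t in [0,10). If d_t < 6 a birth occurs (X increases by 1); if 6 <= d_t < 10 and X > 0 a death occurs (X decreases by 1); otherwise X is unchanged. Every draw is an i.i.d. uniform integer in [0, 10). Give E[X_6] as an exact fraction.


X can drop by at most 1 per step and X_0 = 13 > T = 6, so X_t >= 13 − t >= 7 > 0 for every t <= 6: the floor at 0 (the 'and X > 0' condition) never binds. Hence X_6 = X_0 + Σ_{t<6} Y_t with i.i.d. increments Y_t = y(d_t) ∈ {+1, −1, 0}.
Outcome values over d=0..9: [1, 1, 1, 1, 1, 1, -1, -1, -1, -1]
Σy = 2, Σy² = 10, M = 10
μ = 2/10 = 1/5,  σ² = 10/10 − (1/5)² = 24/25
E[X_6] = 13 + 6·(1/5) = 71/5

71/5


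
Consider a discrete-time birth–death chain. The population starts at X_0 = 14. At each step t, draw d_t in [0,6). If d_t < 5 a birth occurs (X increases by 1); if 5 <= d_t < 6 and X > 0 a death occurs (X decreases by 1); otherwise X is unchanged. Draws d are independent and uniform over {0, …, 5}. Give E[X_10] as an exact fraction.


62/3

X can drop by at most 1 per step and X_0 = 14 > T = 10, so X_t >= 14 − t >= 4 > 0 for every t <= 10: the floor at 0 (the 'and X > 0' condition) never binds. Hence X_10 = X_0 + Σ_{t<10} Y_t with i.i.d. increments Y_t = y(d_t) ∈ {+1, −1, 0}.
Outcome values over d=0..5: [1, 1, 1, 1, 1, -1]
Σy = 4, Σy² = 6, M = 6
μ = 4/6 = 2/3,  σ² = 6/6 − (2/3)² = 5/9
E[X_10] = 14 + 10·(2/3) = 62/3


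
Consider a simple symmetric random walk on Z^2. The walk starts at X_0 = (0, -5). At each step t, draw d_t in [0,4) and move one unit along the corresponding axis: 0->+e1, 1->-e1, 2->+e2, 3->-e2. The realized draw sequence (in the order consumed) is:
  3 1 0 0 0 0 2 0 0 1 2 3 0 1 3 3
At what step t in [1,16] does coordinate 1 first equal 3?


6

t=0: X=(0, -5), d=3 → -e2, X_1=(0, -6)
t=1: X=(0, -6), d=1 → -e1, X_2=(-1, -6)
t=2: X=(-1, -6), d=0 → +e1, X_3=(0, -6)
t=3: X=(0, -6), d=0 → +e1, X_4=(1, -6)
t=4: X=(1, -6), d=0 → +e1, X_5=(2, -6)
t=5: X=(2, -6), d=0 → +e1, X_6=(3, -6)
t=6: X=(3, -6), d=2 → +e2, X_7=(3, -5)
t=7: X=(3, -5), d=0 → +e1, X_8=(4, -5)
t=8: X=(4, -5), d=0 → +e1, X_9=(5, -5)
t=9: X=(5, -5), d=1 → -e1, X_10=(4, -5)
t=10: X=(4, -5), d=2 → +e2, X_11=(4, -4)
t=11: X=(4, -4), d=3 → -e2, X_12=(4, -5)
t=12: X=(4, -5), d=0 → +e1, X_13=(5, -5)
t=13: X=(5, -5), d=1 → -e1, X_14=(4, -5)
t=14: X=(4, -5), d=3 → -e2, X_15=(4, -6)
t=15: X=(4, -6), d=3 → -e2, X_16=(4, -7)


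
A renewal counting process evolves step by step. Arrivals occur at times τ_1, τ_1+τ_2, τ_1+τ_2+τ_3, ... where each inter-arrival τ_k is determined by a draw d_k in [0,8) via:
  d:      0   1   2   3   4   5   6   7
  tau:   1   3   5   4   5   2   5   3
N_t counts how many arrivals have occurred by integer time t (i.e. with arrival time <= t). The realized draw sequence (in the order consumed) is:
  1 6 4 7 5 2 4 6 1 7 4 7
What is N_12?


2

draw d_1=1: τ_1=3, arrival time A_1=3
draw d_2=6: τ_2=5, arrival time A_2=8
draw d_3=4: τ_3=5, arrival time A_3=13
draw d_4=7: τ_4=3, arrival time A_4=16
draw d_5=5: τ_5=2, arrival time A_5=18
draw d_6=2: τ_6=5, arrival time A_6=23
draw d_7=4: τ_7=5, arrival time A_7=28
draw d_8=6: τ_8=5, arrival time A_8=33
draw d_9=1: τ_9=3, arrival time A_9=36
draw d_10=7: τ_10=3, arrival time A_10=39
draw d_11=4: τ_11=5, arrival time A_11=44
draw d_12=7: τ_12=3, arrival time A_12=47
N_t over t=0..12: 0:0 1:0 2:0 3:1 4:1 5:1 6:1 7:1 8:2 9:2 10:2 11:2 12:2


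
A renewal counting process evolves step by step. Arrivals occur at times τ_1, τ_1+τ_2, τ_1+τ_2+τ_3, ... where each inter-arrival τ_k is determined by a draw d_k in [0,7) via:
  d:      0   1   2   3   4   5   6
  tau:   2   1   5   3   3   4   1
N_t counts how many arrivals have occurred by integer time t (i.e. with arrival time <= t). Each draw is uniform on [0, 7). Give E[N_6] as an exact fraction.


239037/117649

Inter-arrival values over d=0..6: [2, 1, 5, 3, 3, 4, 1]
Each d has probability 1/7, so the pmf of τ is: f(1) = 2/7, f(2) = 1/7, f(3) = 2/7, f(4) = 1/7, f(5) = 1/7
Renewal equation for m(n) = E[N_n]: condition on τ_1 = k (if k <= n, one arrival plus a fresh copy on the remaining n−k steps): m(n) = F(n) + Σ_{k<=n} f(k)·m(n−k), where F(n) = P(τ <= n) and m(0) = 0
m(1) = F(1) = 2/7
m(2) = F(2) + f(1)·m(1) = 3/7 + 2/7·2/7 = 25/49
m(3) = F(3) + f(1)·m(2) + f(2)·m(1) = 5/7 + 2/7·25/49 + 1/7·2/7 = 309/343
m(4) = F(4) + f(1)·m(3) + f(2)·m(2) + f(3)·m(1) = 6/7 + 2/7·309/343 + 1/7·25/49 + 2/7·2/7 = 3047/2401
m(5) = F(5) + f(1)·m(4) + f(2)·m(3) + f(3)·m(2) + f(4)·m(1) = 1 + 2/7·3047/2401 + 1/7·309/343 + 2/7·25/49 + 1/7·2/7 = 28200/16807
m(6) = F(6) + f(1)·m(5) + f(2)·m(4) + f(3)·m(3) + f(4)·m(2) + f(5)·m(1) = 1 + 2/7·28200/16807 + 1/7·3047/2401 + 2/7·309/343 + 1/7·25/49 + 1/7·2/7 = 239037/117649
E[N_6] = m(6) = 239037/117649


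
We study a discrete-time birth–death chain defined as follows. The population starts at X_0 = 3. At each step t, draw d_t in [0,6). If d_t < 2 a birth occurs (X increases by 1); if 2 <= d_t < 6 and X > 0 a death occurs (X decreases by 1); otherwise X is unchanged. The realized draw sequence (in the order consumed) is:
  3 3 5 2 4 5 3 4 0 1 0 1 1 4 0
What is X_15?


5

t=0: X=3, d=3 → death, X_1=2
t=1: X=2, d=3 → death, X_2=1
t=2: X=1, d=5 → death, X_3=0
t=3: X=0, d=2 → hold, X_4=0
t=4: X=0, d=4 → hold, X_5=0
t=5: X=0, d=5 → hold, X_6=0
t=6: X=0, d=3 → hold, X_7=0
t=7: X=0, d=4 → hold, X_8=0
t=8: X=0, d=0 → birth, X_9=1
t=9: X=1, d=1 → birth, X_10=2
t=10: X=2, d=0 → birth, X_11=3
t=11: X=3, d=1 → birth, X_12=4
t=12: X=4, d=1 → birth, X_13=5
t=13: X=5, d=4 → death, X_14=4
t=14: X=4, d=0 → birth, X_15=5


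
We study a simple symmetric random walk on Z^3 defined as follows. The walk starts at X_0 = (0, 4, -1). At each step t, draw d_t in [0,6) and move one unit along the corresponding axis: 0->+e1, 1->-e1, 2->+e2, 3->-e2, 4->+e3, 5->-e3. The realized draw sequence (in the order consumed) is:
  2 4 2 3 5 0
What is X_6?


(1, 5, -1)

t=0: X=(0, 4, -1), d=2 → +e2, X_1=(0, 5, -1)
t=1: X=(0, 5, -1), d=4 → +e3, X_2=(0, 5, 0)
t=2: X=(0, 5, 0), d=2 → +e2, X_3=(0, 6, 0)
t=3: X=(0, 6, 0), d=3 → -e2, X_4=(0, 5, 0)
t=4: X=(0, 5, 0), d=5 → -e3, X_5=(0, 5, -1)
t=5: X=(0, 5, -1), d=0 → +e1, X_6=(1, 5, -1)


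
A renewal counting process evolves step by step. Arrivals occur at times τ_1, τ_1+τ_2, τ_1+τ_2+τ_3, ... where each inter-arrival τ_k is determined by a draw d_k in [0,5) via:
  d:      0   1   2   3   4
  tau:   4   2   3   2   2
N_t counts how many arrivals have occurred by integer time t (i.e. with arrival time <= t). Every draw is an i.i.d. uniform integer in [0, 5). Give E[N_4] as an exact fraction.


34/25

Inter-arrival values over d=0..4: [4, 2, 3, 2, 2]
Each d has probability 1/5, so the pmf of τ is: f(2) = 3/5, f(3) = 1/5, f(4) = 1/5
Renewal equation for m(n) = E[N_n]: condition on τ_1 = k (if k <= n, one arrival plus a fresh copy on the remaining n−k steps): m(n) = F(n) + Σ_{k<=n} f(k)·m(n−k), where F(n) = P(τ <= n) and m(0) = 0
m(1) = F(1) = 0
m(2) = F(2) = 3/5
m(3) = F(3) = 4/5
m(4) = F(4) + f(2)·m(2) = 1 + 3/5·3/5 = 34/25
E[N_4] = m(4) = 34/25


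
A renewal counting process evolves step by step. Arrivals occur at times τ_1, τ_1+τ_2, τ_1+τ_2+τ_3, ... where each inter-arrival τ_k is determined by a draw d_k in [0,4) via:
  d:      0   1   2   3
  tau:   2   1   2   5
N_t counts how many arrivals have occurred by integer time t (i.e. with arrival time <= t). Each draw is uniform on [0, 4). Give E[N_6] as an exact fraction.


Inter-arrival values over d=0..3: [2, 1, 2, 5]
Each d has probability 1/4, so the pmf of τ is: f(1) = 1/4, f(2) = 1/2, f(5) = 1/4
Renewal equation for m(n) = E[N_n]: condition on τ_1 = k (if k <= n, one arrival plus a fresh copy on the remaining n−k steps): m(n) = F(n) + Σ_{k<=n} f(k)·m(n−k), where F(n) = P(τ <= n) and m(0) = 0
m(1) = F(1) = 1/4
m(2) = F(2) + f(1)·m(1) = 3/4 + 1/4·1/4 = 13/16
m(3) = F(3) + f(1)·m(2) + f(2)·m(1) = 3/4 + 1/4·13/16 + 1/2·1/4 = 69/64
m(4) = F(4) + f(1)·m(3) + f(2)·m(2) = 3/4 + 1/4·69/64 + 1/2·13/16 = 365/256
m(5) = F(5) + f(1)·m(4) + f(2)·m(3) = 1 + 1/4·365/256 + 1/2·69/64 = 1941/1024
m(6) = F(6) + f(1)·m(5) + f(2)·m(4) + f(5)·m(1) = 1 + 1/4·1941/1024 + 1/2·365/256 + 1/4·1/4 = 9213/4096
E[N_6] = m(6) = 9213/4096

9213/4096


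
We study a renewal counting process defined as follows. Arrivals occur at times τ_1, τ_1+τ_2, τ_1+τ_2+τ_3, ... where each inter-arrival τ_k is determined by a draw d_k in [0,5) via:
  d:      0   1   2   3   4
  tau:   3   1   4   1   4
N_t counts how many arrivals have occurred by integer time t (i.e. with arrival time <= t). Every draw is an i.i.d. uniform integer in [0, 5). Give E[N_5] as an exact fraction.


Inter-arrival values over d=0..4: [3, 1, 4, 1, 4]
Each d has probability 1/5, so the pmf of τ is: f(1) = 2/5, f(3) = 1/5, f(4) = 2/5
Renewal equation for m(n) = E[N_n]: condition on τ_1 = k (if k <= n, one arrival plus a fresh copy on the remaining n−k steps): m(n) = F(n) + Σ_{k<=n} f(k)·m(n−k), where F(n) = P(τ <= n) and m(0) = 0
m(1) = F(1) = 2/5
m(2) = F(2) + f(1)·m(1) = 2/5 + 2/5·2/5 = 14/25
m(3) = F(3) + f(1)·m(2) = 3/5 + 2/5·14/25 = 103/125
m(4) = F(4) + f(1)·m(3) + f(3)·m(1) = 1 + 2/5·103/125 + 1/5·2/5 = 881/625
m(5) = F(5) + f(1)·m(4) + f(3)·m(2) + f(4)·m(1) = 1 + 2/5·881/625 + 1/5·14/25 + 2/5·2/5 = 5737/3125
E[N_5] = m(5) = 5737/3125

5737/3125


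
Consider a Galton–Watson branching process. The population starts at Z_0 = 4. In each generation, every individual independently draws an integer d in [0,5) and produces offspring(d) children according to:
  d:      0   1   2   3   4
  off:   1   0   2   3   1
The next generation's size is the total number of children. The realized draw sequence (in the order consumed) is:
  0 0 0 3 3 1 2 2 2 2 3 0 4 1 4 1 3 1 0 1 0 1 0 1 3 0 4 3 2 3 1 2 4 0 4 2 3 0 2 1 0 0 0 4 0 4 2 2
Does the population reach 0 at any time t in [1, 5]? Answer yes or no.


no

gen 0: Z_0=4, draws=[0, 0, 0, 3], offspring=[1, 1, 1, 3], Z_1=6
gen 1: Z_1=6, draws=[3, 1, 2, 2, 2, 2], offspring=[3, 0, 2, 2, 2, 2], Z_2=11
gen 2: Z_2=11, draws=[3, 0, 4, 1, 4, 1, 3, 1, 0, 1, 0], offspring=[3, 1, 1, 0, 1, 0, 3, 0, 1, 0, 1], Z_3=11
gen 3: Z_3=11, draws=[1, 0, 1, 3, 0, 4, 3, 2, 3, 1, 2], offspring=[0, 1, 0, 3, 1, 1, 3, 2, 3, 0, 2], Z_4=16
gen 4: Z_4=16, draws=[4, 0, 4, 2, 3, 0, 2, 1, 0, 0, 0, 4, 0, 4, 2, 2], offspring=[1, 1, 1, 2, 3, 1, 2, 0, 1, 1, 1, 1, 1, 1, 2, 2], Z_5=21


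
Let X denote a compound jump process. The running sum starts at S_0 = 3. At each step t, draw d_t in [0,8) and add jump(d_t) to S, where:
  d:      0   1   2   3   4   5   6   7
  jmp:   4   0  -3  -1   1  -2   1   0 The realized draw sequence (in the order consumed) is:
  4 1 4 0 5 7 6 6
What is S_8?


9

t=0: S=3, d=4, jump=1, S_1=4
t=1: S=4, d=1, jump=0, S_2=4
t=2: S=4, d=4, jump=1, S_3=5
t=3: S=5, d=0, jump=4, S_4=9
t=4: S=9, d=5, jump=-2, S_5=7
t=5: S=7, d=7, jump=0, S_6=7
t=6: S=7, d=6, jump=1, S_7=8
t=7: S=8, d=6, jump=1, S_8=9


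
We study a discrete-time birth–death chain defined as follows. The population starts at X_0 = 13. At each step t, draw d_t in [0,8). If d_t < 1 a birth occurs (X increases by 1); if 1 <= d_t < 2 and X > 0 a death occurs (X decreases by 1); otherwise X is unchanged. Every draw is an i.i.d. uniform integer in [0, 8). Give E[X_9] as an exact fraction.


X can drop by at most 1 per step and X_0 = 13 > T = 9, so X_t >= 13 − t >= 4 > 0 for every t <= 9: the floor at 0 (the 'and X > 0' condition) never binds. Hence X_9 = X_0 + Σ_{t<9} Y_t with i.i.d. increments Y_t = y(d_t) ∈ {+1, −1, 0}.
Outcome values over d=0..7: [1, -1, 0, 0, 0, 0, 0, 0]
Σy = 0, Σy² = 2, M = 8
μ = 0/8 = 0,  σ² = 2/8 − (0)² = 1/4
E[X_9] = 13 + 9·(0) = 13

13


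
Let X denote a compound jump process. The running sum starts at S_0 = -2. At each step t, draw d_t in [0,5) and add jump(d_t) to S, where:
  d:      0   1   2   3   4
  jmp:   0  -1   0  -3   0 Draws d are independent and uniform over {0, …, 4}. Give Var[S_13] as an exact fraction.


442/25

Outcome values over d=0..4: [0, -1, 0, -3, 0]
Σy = -4, Σy² = 10, M = 5
μ = -4/5 = -4/5,  σ² = 10/5 − (-4/5)² = 34/25
Independent increments: Var[S_13] = 13·σ² = 13·(34/25) = 442/25


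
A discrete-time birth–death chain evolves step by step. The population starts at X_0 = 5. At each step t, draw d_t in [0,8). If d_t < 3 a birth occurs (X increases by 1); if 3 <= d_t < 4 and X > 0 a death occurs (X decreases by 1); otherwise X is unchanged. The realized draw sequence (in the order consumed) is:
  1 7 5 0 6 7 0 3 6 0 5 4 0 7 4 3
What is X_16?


t=0: X=5, d=1 → birth, X_1=6
t=1: X=6, d=7 → hold, X_2=6
t=2: X=6, d=5 → hold, X_3=6
t=3: X=6, d=0 → birth, X_4=7
t=4: X=7, d=6 → hold, X_5=7
t=5: X=7, d=7 → hold, X_6=7
t=6: X=7, d=0 → birth, X_7=8
t=7: X=8, d=3 → death, X_8=7
t=8: X=7, d=6 → hold, X_9=7
t=9: X=7, d=0 → birth, X_10=8
t=10: X=8, d=5 → hold, X_11=8
t=11: X=8, d=4 → hold, X_12=8
t=12: X=8, d=0 → birth, X_13=9
t=13: X=9, d=7 → hold, X_14=9
t=14: X=9, d=4 → hold, X_15=9
t=15: X=9, d=3 → death, X_16=8

8


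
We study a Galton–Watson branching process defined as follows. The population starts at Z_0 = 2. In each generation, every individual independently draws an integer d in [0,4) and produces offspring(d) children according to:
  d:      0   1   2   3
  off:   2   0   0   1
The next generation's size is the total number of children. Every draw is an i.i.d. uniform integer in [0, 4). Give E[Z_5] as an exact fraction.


Outcome values over d=0..3: [2, 0, 0, 1]
Σy = 3, Σy² = 5, M = 4
μ = 3/4 = 3/4,  σ² = 5/4 − (3/4)² = 11/16
E[Z_0] = 2
E[Z_1] = 3/4·E[Z_0] = 3/2
E[Z_2] = 3/4·E[Z_1] = 9/8
E[Z_3] = 3/4·E[Z_2] = 27/32
E[Z_4] = 3/4·E[Z_3] = 81/128
E[Z_5] = 3/4·E[Z_4] = 243/512

243/512


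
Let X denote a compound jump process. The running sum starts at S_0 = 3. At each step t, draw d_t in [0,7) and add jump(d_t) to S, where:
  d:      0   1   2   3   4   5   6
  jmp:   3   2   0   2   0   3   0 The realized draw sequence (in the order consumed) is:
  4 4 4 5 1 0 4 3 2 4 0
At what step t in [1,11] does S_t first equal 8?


t=0: S=3, d=4, jump=0, S_1=3
t=1: S=3, d=4, jump=0, S_2=3
t=2: S=3, d=4, jump=0, S_3=3
t=3: S=3, d=5, jump=3, S_4=6
t=4: S=6, d=1, jump=2, S_5=8
t=5: S=8, d=0, jump=3, S_6=11
t=6: S=11, d=4, jump=0, S_7=11
t=7: S=11, d=3, jump=2, S_8=13
t=8: S=13, d=2, jump=0, S_9=13
t=9: S=13, d=4, jump=0, S_10=13
t=10: S=13, d=0, jump=3, S_11=16

5


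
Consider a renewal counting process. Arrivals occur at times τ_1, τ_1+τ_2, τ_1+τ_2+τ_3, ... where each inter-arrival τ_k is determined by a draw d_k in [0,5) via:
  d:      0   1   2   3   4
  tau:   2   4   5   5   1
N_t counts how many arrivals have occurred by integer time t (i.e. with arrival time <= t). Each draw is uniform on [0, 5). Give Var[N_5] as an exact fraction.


Inter-arrival values over d=0..4: [2, 4, 5, 5, 1]
Each d has probability 1/5, so the pmf of τ is: f(1) = 1/5, f(2) = 1/5, f(4) = 1/5, f(5) = 2/5
Let p_n(j) = P(N_n = j), with p_0 = [1]. Condition on τ_1: p_n(0) = P(τ > n), and for j >= 1, p_n(j) = Σ_{k<=n} f(k)·p_{n−k}(j−1)
p_1 = [4/5, 1/5]  (j = 0..1)
p_2 = [3/5, 9/25, 1/25]  (j = 0..2)
p_3 = [3/5, 7/25, 14/125, 1/125]  (j = 0..3)
p_4 = [2/5, 11/25, 16/125, 19/625, 1/625]  (j = 0..4)
p_5 = [0, 19/25, 23/125, 6/125, 24/3125, 1/3125]  (j = 0..5)
E[N_5] = Σ j·p_5(j) = 4076/3125;  E[N_5²] = Σ j²·p_5(j) = 6434/3125
Var[N_5] = 6434/3125 − (4076/3125)² = 3492474/9765625

3492474/9765625


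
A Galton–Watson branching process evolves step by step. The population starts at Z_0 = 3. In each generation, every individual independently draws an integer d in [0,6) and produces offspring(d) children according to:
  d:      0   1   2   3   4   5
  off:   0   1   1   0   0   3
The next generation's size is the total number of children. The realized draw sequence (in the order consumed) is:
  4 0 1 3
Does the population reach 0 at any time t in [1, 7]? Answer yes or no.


gen 0: Z_0=3, draws=[4, 0, 1], offspring=[0, 0, 1], Z_1=1
gen 1: Z_1=1, draws=[3], offspring=[0], Z_2=0
gen 2: Z_2=0, draws=[], offspring=[], Z_3=0
gen 3: Z_3=0, draws=[], offspring=[], Z_4=0
gen 4: Z_4=0, draws=[], offspring=[], Z_5=0
gen 5: Z_5=0, draws=[], offspring=[], Z_6=0
gen 6: Z_6=0, draws=[], offspring=[], Z_7=0

yes


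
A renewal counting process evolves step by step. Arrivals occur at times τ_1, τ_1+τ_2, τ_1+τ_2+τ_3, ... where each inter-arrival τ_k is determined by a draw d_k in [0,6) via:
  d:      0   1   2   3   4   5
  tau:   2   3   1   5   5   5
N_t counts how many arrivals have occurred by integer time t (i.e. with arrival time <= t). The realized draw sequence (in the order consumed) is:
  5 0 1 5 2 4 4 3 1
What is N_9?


2

draw d_1=5: τ_1=5, arrival time A_1=5
draw d_2=0: τ_2=2, arrival time A_2=7
draw d_3=1: τ_3=3, arrival time A_3=10
draw d_4=5: τ_4=5, arrival time A_4=15
draw d_5=2: τ_5=1, arrival time A_5=16
draw d_6=4: τ_6=5, arrival time A_6=21
draw d_7=4: τ_7=5, arrival time A_7=26
draw d_8=3: τ_8=5, arrival time A_8=31
draw d_9=1: τ_9=3, arrival time A_9=34
N_t over t=0..9: 0:0 1:0 2:0 3:0 4:0 5:1 6:1 7:2 8:2 9:2


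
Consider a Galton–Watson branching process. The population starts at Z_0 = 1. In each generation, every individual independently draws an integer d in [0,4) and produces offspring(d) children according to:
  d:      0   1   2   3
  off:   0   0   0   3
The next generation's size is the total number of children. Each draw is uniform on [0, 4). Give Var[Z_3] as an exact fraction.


Outcome values over d=0..3: [0, 0, 0, 3]
Σy = 3, Σy² = 9, M = 4
μ = 3/4 = 3/4,  σ² = 9/4 − (3/4)² = 27/16
V_0 = 0, E_0 = 1
V_1 = 27/16·E_0 + (3/4)²·V_0 = 27/16;  E_1 = 3/4
V_2 = 27/16·E_1 + (3/4)²·V_1 = 567/256;  E_2 = 9/16
V_3 = 27/16·E_2 + (3/4)²·V_2 = 8991/4096;  E_3 = 27/64

8991/4096


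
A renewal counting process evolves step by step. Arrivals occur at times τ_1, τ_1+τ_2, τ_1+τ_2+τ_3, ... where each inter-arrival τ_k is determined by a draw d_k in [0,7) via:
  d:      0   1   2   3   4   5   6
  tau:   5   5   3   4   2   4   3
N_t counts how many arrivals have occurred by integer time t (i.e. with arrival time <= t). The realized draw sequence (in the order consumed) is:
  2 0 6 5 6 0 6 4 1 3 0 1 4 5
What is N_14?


draw d_1=2: τ_1=3, arrival time A_1=3
draw d_2=0: τ_2=5, arrival time A_2=8
draw d_3=6: τ_3=3, arrival time A_3=11
draw d_4=5: τ_4=4, arrival time A_4=15
draw d_5=6: τ_5=3, arrival time A_5=18
draw d_6=0: τ_6=5, arrival time A_6=23
draw d_7=6: τ_7=3, arrival time A_7=26
draw d_8=4: τ_8=2, arrival time A_8=28
draw d_9=1: τ_9=5, arrival time A_9=33
draw d_10=3: τ_10=4, arrival time A_10=37
draw d_11=0: τ_11=5, arrival time A_11=42
draw d_12=1: τ_12=5, arrival time A_12=47
draw d_13=4: τ_13=2, arrival time A_13=49
draw d_14=5: τ_14=4, arrival time A_14=53
N_t over t=0..14: 0:0 1:0 2:0 3:1 4:1 5:1 6:1 7:1 8:2 9:2 10:2 11:3 12:3 13:3 14:3

3


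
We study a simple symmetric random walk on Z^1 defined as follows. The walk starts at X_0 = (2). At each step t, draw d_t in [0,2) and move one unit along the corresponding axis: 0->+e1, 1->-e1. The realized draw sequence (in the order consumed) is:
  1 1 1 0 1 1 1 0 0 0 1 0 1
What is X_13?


t=0: X=(2), d=1 → -e1, X_1=(1)
t=1: X=(1), d=1 → -e1, X_2=(0)
t=2: X=(0), d=1 → -e1, X_3=(-1)
t=3: X=(-1), d=0 → +e1, X_4=(0)
t=4: X=(0), d=1 → -e1, X_5=(-1)
t=5: X=(-1), d=1 → -e1, X_6=(-2)
t=6: X=(-2), d=1 → -e1, X_7=(-3)
t=7: X=(-3), d=0 → +e1, X_8=(-2)
t=8: X=(-2), d=0 → +e1, X_9=(-1)
t=9: X=(-1), d=0 → +e1, X_10=(0)
t=10: X=(0), d=1 → -e1, X_11=(-1)
t=11: X=(-1), d=0 → +e1, X_12=(0)
t=12: X=(0), d=1 → -e1, X_13=(-1)

(-1)


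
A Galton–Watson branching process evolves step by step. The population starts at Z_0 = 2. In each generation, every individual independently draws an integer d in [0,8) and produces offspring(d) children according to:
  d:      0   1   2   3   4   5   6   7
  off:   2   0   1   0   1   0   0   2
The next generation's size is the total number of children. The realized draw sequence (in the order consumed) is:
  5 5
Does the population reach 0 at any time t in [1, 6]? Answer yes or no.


yes

gen 0: Z_0=2, draws=[5, 5], offspring=[0, 0], Z_1=0
gen 1: Z_1=0, draws=[], offspring=[], Z_2=0
gen 2: Z_2=0, draws=[], offspring=[], Z_3=0
gen 3: Z_3=0, draws=[], offspring=[], Z_4=0
gen 4: Z_4=0, draws=[], offspring=[], Z_5=0
gen 5: Z_5=0, draws=[], offspring=[], Z_6=0


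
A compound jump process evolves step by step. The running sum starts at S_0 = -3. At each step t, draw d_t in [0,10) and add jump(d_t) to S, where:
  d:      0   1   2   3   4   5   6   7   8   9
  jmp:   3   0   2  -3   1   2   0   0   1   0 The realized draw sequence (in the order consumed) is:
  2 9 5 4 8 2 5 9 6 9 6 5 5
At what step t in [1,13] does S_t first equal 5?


6

t=0: S=-3, d=2, jump=2, S_1=-1
t=1: S=-1, d=9, jump=0, S_2=-1
t=2: S=-1, d=5, jump=2, S_3=1
t=3: S=1, d=4, jump=1, S_4=2
t=4: S=2, d=8, jump=1, S_5=3
t=5: S=3, d=2, jump=2, S_6=5
t=6: S=5, d=5, jump=2, S_7=7
t=7: S=7, d=9, jump=0, S_8=7
t=8: S=7, d=6, jump=0, S_9=7
t=9: S=7, d=9, jump=0, S_10=7
t=10: S=7, d=6, jump=0, S_11=7
t=11: S=7, d=5, jump=2, S_12=9
t=12: S=9, d=5, jump=2, S_13=11


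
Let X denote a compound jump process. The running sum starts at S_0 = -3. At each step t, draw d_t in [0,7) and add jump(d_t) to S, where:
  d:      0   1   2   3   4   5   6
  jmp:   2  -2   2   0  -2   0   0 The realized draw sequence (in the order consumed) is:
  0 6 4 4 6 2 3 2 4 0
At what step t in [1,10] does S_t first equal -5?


t=0: S=-3, d=0, jump=2, S_1=-1
t=1: S=-1, d=6, jump=0, S_2=-1
t=2: S=-1, d=4, jump=-2, S_3=-3
t=3: S=-3, d=4, jump=-2, S_4=-5
t=4: S=-5, d=6, jump=0, S_5=-5
t=5: S=-5, d=2, jump=2, S_6=-3
t=6: S=-3, d=3, jump=0, S_7=-3
t=7: S=-3, d=2, jump=2, S_8=-1
t=8: S=-1, d=4, jump=-2, S_9=-3
t=9: S=-3, d=0, jump=2, S_10=-1

4


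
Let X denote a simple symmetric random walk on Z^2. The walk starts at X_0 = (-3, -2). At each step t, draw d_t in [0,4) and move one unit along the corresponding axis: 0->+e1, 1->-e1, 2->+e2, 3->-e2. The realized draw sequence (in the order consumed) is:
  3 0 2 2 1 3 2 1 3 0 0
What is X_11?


(-2, -2)

t=0: X=(-3, -2), d=3 → -e2, X_1=(-3, -3)
t=1: X=(-3, -3), d=0 → +e1, X_2=(-2, -3)
t=2: X=(-2, -3), d=2 → +e2, X_3=(-2, -2)
t=3: X=(-2, -2), d=2 → +e2, X_4=(-2, -1)
t=4: X=(-2, -1), d=1 → -e1, X_5=(-3, -1)
t=5: X=(-3, -1), d=3 → -e2, X_6=(-3, -2)
t=6: X=(-3, -2), d=2 → +e2, X_7=(-3, -1)
t=7: X=(-3, -1), d=1 → -e1, X_8=(-4, -1)
t=8: X=(-4, -1), d=3 → -e2, X_9=(-4, -2)
t=9: X=(-4, -2), d=0 → +e1, X_10=(-3, -2)
t=10: X=(-3, -2), d=0 → +e1, X_11=(-2, -2)


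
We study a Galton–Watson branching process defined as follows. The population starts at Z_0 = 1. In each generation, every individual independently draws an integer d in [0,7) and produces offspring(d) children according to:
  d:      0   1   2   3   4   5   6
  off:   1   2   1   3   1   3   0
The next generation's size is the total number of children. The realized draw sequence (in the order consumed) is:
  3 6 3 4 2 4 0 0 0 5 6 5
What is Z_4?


7

gen 0: Z_0=1, draws=[3], offspring=[3], Z_1=3
gen 1: Z_1=3, draws=[6, 3, 4], offspring=[0, 3, 1], Z_2=4
gen 2: Z_2=4, draws=[2, 4, 0, 0], offspring=[1, 1, 1, 1], Z_3=4
gen 3: Z_3=4, draws=[0, 5, 6, 5], offspring=[1, 3, 0, 3], Z_4=7


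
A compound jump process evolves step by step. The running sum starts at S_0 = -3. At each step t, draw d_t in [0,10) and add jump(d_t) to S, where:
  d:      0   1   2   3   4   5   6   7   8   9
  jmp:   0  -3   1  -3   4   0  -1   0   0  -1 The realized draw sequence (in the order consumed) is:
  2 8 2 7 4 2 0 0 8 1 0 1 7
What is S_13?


-2

t=0: S=-3, d=2, jump=1, S_1=-2
t=1: S=-2, d=8, jump=0, S_2=-2
t=2: S=-2, d=2, jump=1, S_3=-1
t=3: S=-1, d=7, jump=0, S_4=-1
t=4: S=-1, d=4, jump=4, S_5=3
t=5: S=3, d=2, jump=1, S_6=4
t=6: S=4, d=0, jump=0, S_7=4
t=7: S=4, d=0, jump=0, S_8=4
t=8: S=4, d=8, jump=0, S_9=4
t=9: S=4, d=1, jump=-3, S_10=1
t=10: S=1, d=0, jump=0, S_11=1
t=11: S=1, d=1, jump=-3, S_12=-2
t=12: S=-2, d=7, jump=0, S_13=-2


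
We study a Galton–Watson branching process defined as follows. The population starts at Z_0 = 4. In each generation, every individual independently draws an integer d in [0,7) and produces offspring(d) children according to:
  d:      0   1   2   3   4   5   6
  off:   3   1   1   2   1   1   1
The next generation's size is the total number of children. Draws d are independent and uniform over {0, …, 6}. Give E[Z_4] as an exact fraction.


Outcome values over d=0..6: [3, 1, 1, 2, 1, 1, 1]
Σy = 10, Σy² = 18, M = 7
μ = 10/7 = 10/7,  σ² = 18/7 − (10/7)² = 26/49
E[Z_0] = 4
E[Z_1] = 10/7·E[Z_0] = 40/7
E[Z_2] = 10/7·E[Z_1] = 400/49
E[Z_3] = 10/7·E[Z_2] = 4000/343
E[Z_4] = 10/7·E[Z_3] = 40000/2401

40000/2401


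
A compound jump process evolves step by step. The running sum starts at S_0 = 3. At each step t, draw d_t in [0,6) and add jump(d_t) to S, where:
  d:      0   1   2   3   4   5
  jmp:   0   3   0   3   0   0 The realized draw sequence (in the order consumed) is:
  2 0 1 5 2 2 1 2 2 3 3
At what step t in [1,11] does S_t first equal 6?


3

t=0: S=3, d=2, jump=0, S_1=3
t=1: S=3, d=0, jump=0, S_2=3
t=2: S=3, d=1, jump=3, S_3=6
t=3: S=6, d=5, jump=0, S_4=6
t=4: S=6, d=2, jump=0, S_5=6
t=5: S=6, d=2, jump=0, S_6=6
t=6: S=6, d=1, jump=3, S_7=9
t=7: S=9, d=2, jump=0, S_8=9
t=8: S=9, d=2, jump=0, S_9=9
t=9: S=9, d=3, jump=3, S_10=12
t=10: S=12, d=3, jump=3, S_11=15


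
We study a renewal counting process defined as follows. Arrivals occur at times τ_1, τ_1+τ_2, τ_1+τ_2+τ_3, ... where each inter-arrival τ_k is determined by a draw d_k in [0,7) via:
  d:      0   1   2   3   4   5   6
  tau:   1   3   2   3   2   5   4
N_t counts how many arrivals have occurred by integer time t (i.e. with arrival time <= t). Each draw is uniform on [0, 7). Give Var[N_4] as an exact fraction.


Inter-arrival values over d=0..6: [1, 3, 2, 3, 2, 5, 4]
Each d has probability 1/7, so the pmf of τ is: f(1) = 1/7, f(2) = 2/7, f(3) = 2/7, f(4) = 1/7, f(5) = 1/7
Let p_n(j) = P(N_n = j), with p_0 = [1]. Condition on τ_1: p_n(0) = P(τ > n), and for j >= 1, p_n(j) = Σ_{k<=n} f(k)·p_{n−k}(j−1)
p_1 = [6/7, 1/7]  (j = 0..1)
p_2 = [4/7, 20/49, 1/49]  (j = 0..2)
p_3 = [2/7, 30/49, 34/343, 1/343]  (j = 0..3)
p_4 = [1/7, 29/49, 12/49, 48/2401, 1/2401]  (j = 0..4)
E[N_4] = Σ j·p_4(j) = 2745/2401;  E[N_4²] = Σ j²·p_4(j) = 603/343
Var[N_4] = 603/343 − (2745/2401)² = 2599596/5764801

2599596/5764801


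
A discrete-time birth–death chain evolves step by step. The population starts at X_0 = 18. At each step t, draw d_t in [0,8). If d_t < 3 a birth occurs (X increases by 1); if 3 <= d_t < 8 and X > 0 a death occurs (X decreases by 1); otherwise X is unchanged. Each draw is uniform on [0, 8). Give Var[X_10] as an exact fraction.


X can drop by at most 1 per step and X_0 = 18 > T = 10, so X_t >= 18 − t >= 8 > 0 for every t <= 10: the floor at 0 (the 'and X > 0' condition) never binds. Hence X_10 = X_0 + Σ_{t<10} Y_t with i.i.d. increments Y_t = y(d_t) ∈ {+1, −1, 0}.
Outcome values over d=0..7: [1, 1, 1, -1, -1, -1, -1, -1]
Σy = -2, Σy² = 8, M = 8
μ = -2/8 = -1/4,  σ² = 8/8 − (-1/4)² = 15/16
Independent increments: Var[X_10] = 10·σ² = 10·(15/16) = 75/8

75/8


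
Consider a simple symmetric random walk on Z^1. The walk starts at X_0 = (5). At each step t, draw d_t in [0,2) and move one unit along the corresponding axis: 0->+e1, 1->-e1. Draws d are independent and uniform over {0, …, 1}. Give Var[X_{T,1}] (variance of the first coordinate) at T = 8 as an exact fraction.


Outcome values over d=0..1: [1, -1]
Σy = 0, Σy² = 2, M = 2
μ = 0/2 = 0,  σ² = 2/2 − (0)² = 1
Independent increments: Var[X_8] = 8·σ² = 8·(1) = 8

8


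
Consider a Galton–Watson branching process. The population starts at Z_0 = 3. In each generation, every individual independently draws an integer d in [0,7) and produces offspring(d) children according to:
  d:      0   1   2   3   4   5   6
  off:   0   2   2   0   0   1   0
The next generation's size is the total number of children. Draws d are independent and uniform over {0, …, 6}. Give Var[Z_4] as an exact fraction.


Outcome values over d=0..6: [0, 2, 2, 0, 0, 1, 0]
Σy = 5, Σy² = 9, M = 7
μ = 5/7 = 5/7,  σ² = 9/7 − (5/7)² = 38/49
V_0 = 0, E_0 = 3
V_1 = 38/49·E_0 + (5/7)²·V_0 = 114/49;  E_1 = 15/7
V_2 = 38/49·E_1 + (5/7)²·V_1 = 6840/2401;  E_2 = 75/49
V_3 = 38/49·E_2 + (5/7)²·V_2 = 310650/117649;  E_3 = 375/343
V_4 = 38/49·E_3 + (5/7)²·V_3 = 12654000/5764801;  E_4 = 1875/2401

12654000/5764801


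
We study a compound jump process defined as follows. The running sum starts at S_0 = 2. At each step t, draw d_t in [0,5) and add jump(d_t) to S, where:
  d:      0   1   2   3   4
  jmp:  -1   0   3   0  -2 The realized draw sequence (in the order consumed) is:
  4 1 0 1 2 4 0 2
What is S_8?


2

t=0: S=2, d=4, jump=-2, S_1=0
t=1: S=0, d=1, jump=0, S_2=0
t=2: S=0, d=0, jump=-1, S_3=-1
t=3: S=-1, d=1, jump=0, S_4=-1
t=4: S=-1, d=2, jump=3, S_5=2
t=5: S=2, d=4, jump=-2, S_6=0
t=6: S=0, d=0, jump=-1, S_7=-1
t=7: S=-1, d=2, jump=3, S_8=2


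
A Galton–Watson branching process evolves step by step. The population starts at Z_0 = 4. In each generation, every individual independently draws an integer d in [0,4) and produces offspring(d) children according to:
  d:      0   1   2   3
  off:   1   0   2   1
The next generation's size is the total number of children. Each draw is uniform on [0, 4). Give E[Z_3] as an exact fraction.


4

Outcome values over d=0..3: [1, 0, 2, 1]
Σy = 4, Σy² = 6, M = 4
μ = 4/4 = 1,  σ² = 6/4 − (1)² = 1/2
E[Z_0] = 4
E[Z_1] = 1·E[Z_0] = 4
E[Z_2] = 1·E[Z_1] = 4
E[Z_3] = 1·E[Z_2] = 4


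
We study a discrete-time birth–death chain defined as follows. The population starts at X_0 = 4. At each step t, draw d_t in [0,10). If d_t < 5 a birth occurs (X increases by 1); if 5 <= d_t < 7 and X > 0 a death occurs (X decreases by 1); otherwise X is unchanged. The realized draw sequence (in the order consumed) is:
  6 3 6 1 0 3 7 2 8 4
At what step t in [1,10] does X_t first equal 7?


t=0: X=4, d=6 → death, X_1=3
t=1: X=3, d=3 → birth, X_2=4
t=2: X=4, d=6 → death, X_3=3
t=3: X=3, d=1 → birth, X_4=4
t=4: X=4, d=0 → birth, X_5=5
t=5: X=5, d=3 → birth, X_6=6
t=6: X=6, d=7 → hold, X_7=6
t=7: X=6, d=2 → birth, X_8=7
t=8: X=7, d=8 → hold, X_9=7
t=9: X=7, d=4 → birth, X_10=8

8


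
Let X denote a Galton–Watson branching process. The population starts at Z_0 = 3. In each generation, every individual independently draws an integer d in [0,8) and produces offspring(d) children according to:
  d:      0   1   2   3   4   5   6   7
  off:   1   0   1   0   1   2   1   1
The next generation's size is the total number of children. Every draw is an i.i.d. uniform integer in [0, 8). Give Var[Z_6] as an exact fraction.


167568395085/68719476736

Outcome values over d=0..7: [1, 0, 1, 0, 1, 2, 1, 1]
Σy = 7, Σy² = 9, M = 8
μ = 7/8 = 7/8,  σ² = 9/8 − (7/8)² = 23/64
V_0 = 0, E_0 = 3
V_1 = 23/64·E_0 + (7/8)²·V_0 = 69/64;  E_1 = 21/8
V_2 = 23/64·E_1 + (7/8)²·V_1 = 7245/4096;  E_2 = 147/64
V_3 = 23/64·E_2 + (7/8)²·V_2 = 571389/262144;  E_3 = 1029/512
V_4 = 23/64·E_3 + (7/8)²·V_3 = 40115565/16777216;  E_4 = 7203/4096
V_5 = 23/64·E_4 + (7/8)²·V_4 = 2644242909/1073741824;  E_5 = 50421/32768
V_6 = 23/64·E_5 + (7/8)²·V_5 = 167568395085/68719476736;  E_6 = 352947/262144


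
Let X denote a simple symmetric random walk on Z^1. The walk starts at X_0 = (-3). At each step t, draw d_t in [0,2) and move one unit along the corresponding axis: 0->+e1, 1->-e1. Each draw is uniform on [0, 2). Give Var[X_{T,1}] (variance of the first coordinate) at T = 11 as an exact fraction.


Outcome values over d=0..1: [1, -1]
Σy = 0, Σy² = 2, M = 2
μ = 0/2 = 0,  σ² = 2/2 − (0)² = 1
Independent increments: Var[X_11] = 11·σ² = 11·(1) = 11

11


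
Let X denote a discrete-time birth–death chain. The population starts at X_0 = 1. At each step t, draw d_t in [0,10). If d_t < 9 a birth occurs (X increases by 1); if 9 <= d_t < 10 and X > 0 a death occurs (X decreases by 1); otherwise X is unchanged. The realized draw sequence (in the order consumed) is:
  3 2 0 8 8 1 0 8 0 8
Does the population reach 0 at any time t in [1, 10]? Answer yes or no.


t=0: X=1, d=3 → birth, X_1=2
t=1: X=2, d=2 → birth, X_2=3
t=2: X=3, d=0 → birth, X_3=4
t=3: X=4, d=8 → birth, X_4=5
t=4: X=5, d=8 → birth, X_5=6
t=5: X=6, d=1 → birth, X_6=7
t=6: X=7, d=0 → birth, X_7=8
t=7: X=8, d=8 → birth, X_8=9
t=8: X=9, d=0 → birth, X_9=10
t=9: X=10, d=8 → birth, X_10=11

no
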